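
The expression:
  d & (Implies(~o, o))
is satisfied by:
  {d: True, o: True}


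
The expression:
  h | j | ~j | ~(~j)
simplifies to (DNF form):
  True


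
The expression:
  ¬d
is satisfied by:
  {d: False}


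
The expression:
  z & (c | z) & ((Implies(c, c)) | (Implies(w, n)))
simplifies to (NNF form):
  z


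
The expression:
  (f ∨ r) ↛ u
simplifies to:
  ¬u ∧ (f ∨ r)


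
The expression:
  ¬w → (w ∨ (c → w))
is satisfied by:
  {w: True, c: False}
  {c: False, w: False}
  {c: True, w: True}


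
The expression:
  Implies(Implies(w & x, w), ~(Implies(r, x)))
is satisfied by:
  {r: True, x: False}


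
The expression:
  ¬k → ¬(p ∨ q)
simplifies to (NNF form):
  k ∨ (¬p ∧ ¬q)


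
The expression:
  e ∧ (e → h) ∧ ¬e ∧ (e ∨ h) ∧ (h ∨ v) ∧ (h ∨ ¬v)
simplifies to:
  False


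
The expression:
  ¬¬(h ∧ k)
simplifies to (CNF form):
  h ∧ k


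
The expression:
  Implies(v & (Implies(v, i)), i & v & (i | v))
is always true.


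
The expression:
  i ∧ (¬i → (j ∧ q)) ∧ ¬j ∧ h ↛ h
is never true.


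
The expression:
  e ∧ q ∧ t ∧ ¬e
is never true.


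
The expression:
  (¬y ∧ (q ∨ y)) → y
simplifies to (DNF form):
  y ∨ ¬q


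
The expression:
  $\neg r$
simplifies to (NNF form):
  $\neg r$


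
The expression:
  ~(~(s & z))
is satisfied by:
  {z: True, s: True}


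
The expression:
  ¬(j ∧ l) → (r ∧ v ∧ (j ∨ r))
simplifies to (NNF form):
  (j ∨ r) ∧ (j ∨ v) ∧ (l ∨ r) ∧ (l ∨ v)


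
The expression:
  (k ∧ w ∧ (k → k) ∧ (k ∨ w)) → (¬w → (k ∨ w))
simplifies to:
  True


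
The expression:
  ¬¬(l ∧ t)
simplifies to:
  l ∧ t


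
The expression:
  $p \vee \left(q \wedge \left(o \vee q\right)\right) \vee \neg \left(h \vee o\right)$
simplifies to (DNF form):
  $p \vee q \vee \left(\neg h \wedge \neg o\right)$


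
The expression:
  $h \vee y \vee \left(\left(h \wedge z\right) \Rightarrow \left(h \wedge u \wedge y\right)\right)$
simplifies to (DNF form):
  $\text{True}$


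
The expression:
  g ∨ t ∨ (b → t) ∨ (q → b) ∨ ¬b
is always true.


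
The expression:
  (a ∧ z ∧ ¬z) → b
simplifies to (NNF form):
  True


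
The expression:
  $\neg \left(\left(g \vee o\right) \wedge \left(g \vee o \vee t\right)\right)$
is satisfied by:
  {g: False, o: False}


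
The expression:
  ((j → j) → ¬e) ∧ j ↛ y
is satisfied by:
  {j: True, e: False, y: False}


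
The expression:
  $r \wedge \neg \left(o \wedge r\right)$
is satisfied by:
  {r: True, o: False}


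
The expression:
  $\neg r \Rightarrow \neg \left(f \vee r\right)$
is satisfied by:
  {r: True, f: False}
  {f: False, r: False}
  {f: True, r: True}


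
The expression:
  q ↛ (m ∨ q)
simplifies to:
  False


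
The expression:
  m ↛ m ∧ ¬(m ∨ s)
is never true.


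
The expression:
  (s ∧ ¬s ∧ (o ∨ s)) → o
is always true.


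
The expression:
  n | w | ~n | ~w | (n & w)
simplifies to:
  True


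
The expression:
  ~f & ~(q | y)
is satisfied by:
  {q: False, y: False, f: False}


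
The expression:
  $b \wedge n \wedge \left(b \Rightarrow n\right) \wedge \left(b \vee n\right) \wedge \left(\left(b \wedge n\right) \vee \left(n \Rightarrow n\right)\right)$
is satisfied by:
  {b: True, n: True}


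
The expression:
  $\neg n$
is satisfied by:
  {n: False}


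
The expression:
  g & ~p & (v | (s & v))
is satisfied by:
  {g: True, v: True, p: False}


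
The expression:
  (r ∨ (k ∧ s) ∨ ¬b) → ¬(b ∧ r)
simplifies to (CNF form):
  ¬b ∨ ¬r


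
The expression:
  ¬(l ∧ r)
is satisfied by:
  {l: False, r: False}
  {r: True, l: False}
  {l: True, r: False}


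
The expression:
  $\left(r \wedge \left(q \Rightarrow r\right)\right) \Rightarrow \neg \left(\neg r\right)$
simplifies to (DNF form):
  $\text{True}$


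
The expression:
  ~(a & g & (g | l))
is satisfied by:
  {g: False, a: False}
  {a: True, g: False}
  {g: True, a: False}


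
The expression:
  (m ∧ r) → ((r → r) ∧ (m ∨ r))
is always true.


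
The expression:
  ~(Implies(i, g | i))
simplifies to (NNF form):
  False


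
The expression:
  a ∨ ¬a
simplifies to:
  True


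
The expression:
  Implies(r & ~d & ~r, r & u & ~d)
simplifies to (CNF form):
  True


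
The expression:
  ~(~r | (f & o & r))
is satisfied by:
  {r: True, o: False, f: False}
  {r: True, f: True, o: False}
  {r: True, o: True, f: False}


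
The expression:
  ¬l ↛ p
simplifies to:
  p ∨ ¬l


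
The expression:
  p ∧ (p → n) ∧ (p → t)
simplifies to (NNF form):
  n ∧ p ∧ t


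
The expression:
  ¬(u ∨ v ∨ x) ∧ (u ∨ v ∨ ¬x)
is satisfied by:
  {x: False, u: False, v: False}


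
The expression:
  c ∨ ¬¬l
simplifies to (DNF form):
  c ∨ l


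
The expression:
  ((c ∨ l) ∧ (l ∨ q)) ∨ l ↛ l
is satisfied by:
  {q: True, l: True, c: True}
  {q: True, l: True, c: False}
  {l: True, c: True, q: False}
  {l: True, c: False, q: False}
  {q: True, c: True, l: False}


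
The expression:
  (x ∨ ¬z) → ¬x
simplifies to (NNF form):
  ¬x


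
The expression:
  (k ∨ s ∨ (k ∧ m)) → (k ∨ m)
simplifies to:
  k ∨ m ∨ ¬s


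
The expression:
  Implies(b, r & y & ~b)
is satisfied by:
  {b: False}


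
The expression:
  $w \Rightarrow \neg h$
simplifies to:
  $\neg h \vee \neg w$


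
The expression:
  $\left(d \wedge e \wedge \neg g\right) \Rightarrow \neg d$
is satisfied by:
  {g: True, e: False, d: False}
  {e: False, d: False, g: False}
  {d: True, g: True, e: False}
  {d: True, e: False, g: False}
  {g: True, e: True, d: False}
  {e: True, g: False, d: False}
  {d: True, e: True, g: True}


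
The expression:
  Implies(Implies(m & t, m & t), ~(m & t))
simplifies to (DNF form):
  ~m | ~t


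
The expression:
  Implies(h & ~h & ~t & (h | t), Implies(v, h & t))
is always true.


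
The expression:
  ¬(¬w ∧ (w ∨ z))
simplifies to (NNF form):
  w ∨ ¬z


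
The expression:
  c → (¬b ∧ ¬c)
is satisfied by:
  {c: False}


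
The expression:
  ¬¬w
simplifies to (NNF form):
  w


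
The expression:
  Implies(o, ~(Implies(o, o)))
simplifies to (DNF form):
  ~o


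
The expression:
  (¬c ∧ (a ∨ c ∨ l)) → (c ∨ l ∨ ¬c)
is always true.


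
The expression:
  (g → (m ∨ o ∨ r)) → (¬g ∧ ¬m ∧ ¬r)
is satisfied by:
  {g: False, o: False, r: False, m: False}
  {o: True, m: False, g: False, r: False}
  {g: True, m: False, o: False, r: False}


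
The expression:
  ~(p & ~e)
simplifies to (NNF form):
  e | ~p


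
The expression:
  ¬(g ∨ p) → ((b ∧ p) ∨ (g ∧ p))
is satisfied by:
  {g: True, p: True}
  {g: True, p: False}
  {p: True, g: False}


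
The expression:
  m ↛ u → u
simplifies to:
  u ∨ ¬m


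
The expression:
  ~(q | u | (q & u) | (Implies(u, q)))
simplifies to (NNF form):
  False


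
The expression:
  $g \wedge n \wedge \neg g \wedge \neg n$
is never true.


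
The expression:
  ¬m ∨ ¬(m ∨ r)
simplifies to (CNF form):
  ¬m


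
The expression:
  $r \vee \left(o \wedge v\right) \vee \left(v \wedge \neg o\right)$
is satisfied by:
  {r: True, v: True}
  {r: True, v: False}
  {v: True, r: False}


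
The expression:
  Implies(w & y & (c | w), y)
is always true.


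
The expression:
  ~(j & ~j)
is always true.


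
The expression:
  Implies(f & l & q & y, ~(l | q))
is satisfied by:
  {l: False, q: False, y: False, f: False}
  {f: True, l: False, q: False, y: False}
  {y: True, l: False, q: False, f: False}
  {f: True, y: True, l: False, q: False}
  {q: True, f: False, l: False, y: False}
  {f: True, q: True, l: False, y: False}
  {y: True, q: True, f: False, l: False}
  {f: True, y: True, q: True, l: False}
  {l: True, y: False, q: False, f: False}
  {f: True, l: True, y: False, q: False}
  {y: True, l: True, f: False, q: False}
  {f: True, y: True, l: True, q: False}
  {q: True, l: True, y: False, f: False}
  {f: True, q: True, l: True, y: False}
  {y: True, q: True, l: True, f: False}


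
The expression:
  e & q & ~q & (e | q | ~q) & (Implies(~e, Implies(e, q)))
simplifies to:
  False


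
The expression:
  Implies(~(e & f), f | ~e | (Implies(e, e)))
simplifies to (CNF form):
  True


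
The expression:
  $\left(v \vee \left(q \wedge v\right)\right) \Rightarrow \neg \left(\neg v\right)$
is always true.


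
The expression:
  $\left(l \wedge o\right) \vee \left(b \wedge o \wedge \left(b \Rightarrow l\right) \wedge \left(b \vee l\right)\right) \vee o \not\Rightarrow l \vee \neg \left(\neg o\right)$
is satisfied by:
  {o: True}


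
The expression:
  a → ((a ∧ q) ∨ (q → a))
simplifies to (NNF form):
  True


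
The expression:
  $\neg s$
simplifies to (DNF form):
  $\neg s$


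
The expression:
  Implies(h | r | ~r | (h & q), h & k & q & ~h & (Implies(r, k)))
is never true.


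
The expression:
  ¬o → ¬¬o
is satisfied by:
  {o: True}


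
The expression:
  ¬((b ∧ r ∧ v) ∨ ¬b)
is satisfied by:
  {b: True, v: False, r: False}
  {b: True, r: True, v: False}
  {b: True, v: True, r: False}


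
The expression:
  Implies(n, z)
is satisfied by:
  {z: True, n: False}
  {n: False, z: False}
  {n: True, z: True}


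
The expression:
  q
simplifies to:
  q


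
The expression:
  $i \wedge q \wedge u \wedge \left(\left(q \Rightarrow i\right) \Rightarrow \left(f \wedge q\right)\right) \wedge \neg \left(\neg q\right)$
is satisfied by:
  {i: True, u: True, f: True, q: True}


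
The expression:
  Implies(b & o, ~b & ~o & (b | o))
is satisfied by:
  {o: False, b: False}
  {b: True, o: False}
  {o: True, b: False}


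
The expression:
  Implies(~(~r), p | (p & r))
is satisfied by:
  {p: True, r: False}
  {r: False, p: False}
  {r: True, p: True}


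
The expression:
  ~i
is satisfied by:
  {i: False}


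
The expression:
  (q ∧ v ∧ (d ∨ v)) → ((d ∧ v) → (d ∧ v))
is always true.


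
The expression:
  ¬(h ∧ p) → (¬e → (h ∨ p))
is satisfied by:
  {p: True, e: True, h: True}
  {p: True, e: True, h: False}
  {p: True, h: True, e: False}
  {p: True, h: False, e: False}
  {e: True, h: True, p: False}
  {e: True, h: False, p: False}
  {h: True, e: False, p: False}


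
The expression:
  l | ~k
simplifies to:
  l | ~k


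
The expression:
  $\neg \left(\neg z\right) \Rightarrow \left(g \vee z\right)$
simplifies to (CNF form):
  $\text{True}$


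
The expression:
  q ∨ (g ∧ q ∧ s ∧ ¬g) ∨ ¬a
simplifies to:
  q ∨ ¬a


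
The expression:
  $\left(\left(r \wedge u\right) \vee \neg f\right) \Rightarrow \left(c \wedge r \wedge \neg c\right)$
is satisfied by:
  {f: True, u: False, r: False}
  {r: True, f: True, u: False}
  {u: True, f: True, r: False}


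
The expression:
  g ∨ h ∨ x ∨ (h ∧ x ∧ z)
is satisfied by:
  {x: True, g: True, h: True}
  {x: True, g: True, h: False}
  {x: True, h: True, g: False}
  {x: True, h: False, g: False}
  {g: True, h: True, x: False}
  {g: True, h: False, x: False}
  {h: True, g: False, x: False}


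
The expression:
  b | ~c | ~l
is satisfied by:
  {b: True, l: False, c: False}
  {l: False, c: False, b: False}
  {b: True, c: True, l: False}
  {c: True, l: False, b: False}
  {b: True, l: True, c: False}
  {l: True, b: False, c: False}
  {b: True, c: True, l: True}


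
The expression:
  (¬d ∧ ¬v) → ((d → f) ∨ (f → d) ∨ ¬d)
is always true.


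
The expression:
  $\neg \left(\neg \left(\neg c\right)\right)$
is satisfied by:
  {c: False}


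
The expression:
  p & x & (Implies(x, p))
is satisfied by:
  {p: True, x: True}


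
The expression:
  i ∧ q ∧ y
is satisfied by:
  {i: True, y: True, q: True}


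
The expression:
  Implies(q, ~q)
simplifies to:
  ~q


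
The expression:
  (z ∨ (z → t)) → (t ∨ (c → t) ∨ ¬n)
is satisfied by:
  {t: True, c: False, n: False}
  {c: False, n: False, t: False}
  {n: True, t: True, c: False}
  {n: True, c: False, t: False}
  {t: True, c: True, n: False}
  {c: True, t: False, n: False}
  {n: True, c: True, t: True}


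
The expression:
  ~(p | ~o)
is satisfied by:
  {o: True, p: False}


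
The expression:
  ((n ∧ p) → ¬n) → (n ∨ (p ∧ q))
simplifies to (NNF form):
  n ∨ (p ∧ q)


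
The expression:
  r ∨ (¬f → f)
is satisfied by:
  {r: True, f: True}
  {r: True, f: False}
  {f: True, r: False}


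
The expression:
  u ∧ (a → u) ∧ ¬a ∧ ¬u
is never true.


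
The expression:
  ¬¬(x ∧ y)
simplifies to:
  x ∧ y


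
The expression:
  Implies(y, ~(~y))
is always true.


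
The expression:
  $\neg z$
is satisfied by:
  {z: False}


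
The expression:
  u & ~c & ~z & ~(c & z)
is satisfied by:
  {u: True, z: False, c: False}


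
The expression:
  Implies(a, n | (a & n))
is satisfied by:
  {n: True, a: False}
  {a: False, n: False}
  {a: True, n: True}


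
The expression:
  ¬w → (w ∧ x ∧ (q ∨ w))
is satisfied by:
  {w: True}


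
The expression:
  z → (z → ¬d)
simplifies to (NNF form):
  ¬d ∨ ¬z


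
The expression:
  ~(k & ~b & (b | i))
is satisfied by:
  {b: True, k: False, i: False}
  {k: False, i: False, b: False}
  {i: True, b: True, k: False}
  {i: True, k: False, b: False}
  {b: True, k: True, i: False}
  {k: True, b: False, i: False}
  {i: True, k: True, b: True}


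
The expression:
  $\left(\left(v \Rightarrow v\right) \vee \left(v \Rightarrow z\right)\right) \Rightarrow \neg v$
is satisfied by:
  {v: False}


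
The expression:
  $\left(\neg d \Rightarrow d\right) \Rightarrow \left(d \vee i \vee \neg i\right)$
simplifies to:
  $\text{True}$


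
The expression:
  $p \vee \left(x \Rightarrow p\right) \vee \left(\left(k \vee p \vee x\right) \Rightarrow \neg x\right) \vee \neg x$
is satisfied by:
  {p: True, x: False}
  {x: False, p: False}
  {x: True, p: True}


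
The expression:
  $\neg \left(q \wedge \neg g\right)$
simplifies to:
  $g \vee \neg q$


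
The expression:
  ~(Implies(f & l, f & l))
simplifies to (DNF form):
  False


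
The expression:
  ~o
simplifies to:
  ~o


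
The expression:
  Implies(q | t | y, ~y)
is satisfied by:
  {y: False}


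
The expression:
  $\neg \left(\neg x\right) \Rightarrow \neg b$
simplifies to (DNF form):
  $\neg b \vee \neg x$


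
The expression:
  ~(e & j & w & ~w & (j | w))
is always true.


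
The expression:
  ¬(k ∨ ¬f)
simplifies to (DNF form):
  f ∧ ¬k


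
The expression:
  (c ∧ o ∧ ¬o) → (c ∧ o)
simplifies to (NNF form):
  True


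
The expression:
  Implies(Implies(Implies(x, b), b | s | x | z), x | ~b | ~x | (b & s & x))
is always true.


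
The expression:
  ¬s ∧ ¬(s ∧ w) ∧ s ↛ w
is never true.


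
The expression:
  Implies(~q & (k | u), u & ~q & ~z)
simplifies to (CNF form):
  (q | u | ~k) & (q | u | ~u) & (q | ~k | ~z) & (q | ~u | ~z)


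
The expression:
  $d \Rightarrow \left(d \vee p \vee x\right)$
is always true.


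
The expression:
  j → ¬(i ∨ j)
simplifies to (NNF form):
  ¬j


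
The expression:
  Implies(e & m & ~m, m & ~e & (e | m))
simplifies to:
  True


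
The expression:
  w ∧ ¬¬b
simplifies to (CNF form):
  b ∧ w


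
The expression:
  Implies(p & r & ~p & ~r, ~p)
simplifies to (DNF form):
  True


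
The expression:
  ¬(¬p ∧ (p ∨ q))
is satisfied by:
  {p: True, q: False}
  {q: False, p: False}
  {q: True, p: True}


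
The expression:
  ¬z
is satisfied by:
  {z: False}


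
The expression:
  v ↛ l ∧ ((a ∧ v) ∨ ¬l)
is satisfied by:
  {v: True, l: False}


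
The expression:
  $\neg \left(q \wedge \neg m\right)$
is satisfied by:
  {m: True, q: False}
  {q: False, m: False}
  {q: True, m: True}


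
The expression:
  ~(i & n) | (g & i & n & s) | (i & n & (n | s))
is always true.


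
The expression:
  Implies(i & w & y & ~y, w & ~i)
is always true.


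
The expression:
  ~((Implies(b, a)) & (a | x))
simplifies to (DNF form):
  (b & ~a) | (~a & ~x)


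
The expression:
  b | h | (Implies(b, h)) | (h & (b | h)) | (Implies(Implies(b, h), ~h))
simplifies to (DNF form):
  True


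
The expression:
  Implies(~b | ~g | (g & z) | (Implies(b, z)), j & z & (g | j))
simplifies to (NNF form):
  (b | z) & (g | z) & (j | ~z)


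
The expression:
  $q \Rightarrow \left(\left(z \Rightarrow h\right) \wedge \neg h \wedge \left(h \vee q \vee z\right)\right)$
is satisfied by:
  {z: False, q: False, h: False}
  {h: True, z: False, q: False}
  {z: True, h: False, q: False}
  {h: True, z: True, q: False}
  {q: True, h: False, z: False}


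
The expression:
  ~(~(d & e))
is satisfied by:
  {e: True, d: True}


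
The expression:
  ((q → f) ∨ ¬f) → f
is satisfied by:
  {f: True}


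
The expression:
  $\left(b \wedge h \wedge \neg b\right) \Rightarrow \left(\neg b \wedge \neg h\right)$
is always true.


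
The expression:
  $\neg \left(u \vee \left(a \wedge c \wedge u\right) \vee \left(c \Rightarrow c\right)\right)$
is never true.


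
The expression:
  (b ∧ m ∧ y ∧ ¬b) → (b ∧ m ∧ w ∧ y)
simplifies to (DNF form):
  True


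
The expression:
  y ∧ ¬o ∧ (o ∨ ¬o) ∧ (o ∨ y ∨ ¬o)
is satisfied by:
  {y: True, o: False}


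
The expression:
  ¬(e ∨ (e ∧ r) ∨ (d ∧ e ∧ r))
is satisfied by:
  {e: False}


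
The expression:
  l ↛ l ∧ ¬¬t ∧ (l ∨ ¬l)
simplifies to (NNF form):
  False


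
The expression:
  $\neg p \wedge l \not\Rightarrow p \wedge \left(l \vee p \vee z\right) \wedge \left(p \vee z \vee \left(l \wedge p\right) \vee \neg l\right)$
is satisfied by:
  {z: True, l: True, p: False}


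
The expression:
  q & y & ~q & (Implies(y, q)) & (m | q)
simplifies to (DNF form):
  False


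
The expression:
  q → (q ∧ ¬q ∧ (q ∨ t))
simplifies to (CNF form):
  ¬q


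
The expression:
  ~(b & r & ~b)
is always true.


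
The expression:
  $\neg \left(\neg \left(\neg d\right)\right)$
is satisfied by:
  {d: False}


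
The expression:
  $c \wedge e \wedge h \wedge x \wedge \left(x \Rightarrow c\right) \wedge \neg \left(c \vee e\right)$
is never true.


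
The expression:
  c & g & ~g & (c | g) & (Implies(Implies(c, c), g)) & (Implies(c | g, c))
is never true.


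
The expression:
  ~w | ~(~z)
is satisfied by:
  {z: True, w: False}
  {w: False, z: False}
  {w: True, z: True}


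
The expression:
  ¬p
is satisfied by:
  {p: False}


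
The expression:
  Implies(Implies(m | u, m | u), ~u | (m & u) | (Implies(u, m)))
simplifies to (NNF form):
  m | ~u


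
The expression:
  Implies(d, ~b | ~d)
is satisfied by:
  {d: False, b: False}
  {b: True, d: False}
  {d: True, b: False}


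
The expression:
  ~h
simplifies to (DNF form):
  ~h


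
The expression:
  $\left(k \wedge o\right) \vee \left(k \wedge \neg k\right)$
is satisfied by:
  {o: True, k: True}


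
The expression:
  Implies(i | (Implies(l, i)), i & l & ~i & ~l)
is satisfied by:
  {l: True, i: False}


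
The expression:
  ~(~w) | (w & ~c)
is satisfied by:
  {w: True}


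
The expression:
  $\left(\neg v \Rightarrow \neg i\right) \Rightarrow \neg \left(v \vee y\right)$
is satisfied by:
  {i: True, v: False, y: False}
  {v: False, y: False, i: False}
  {i: True, y: True, v: False}


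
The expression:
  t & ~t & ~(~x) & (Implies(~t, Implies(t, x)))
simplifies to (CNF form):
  False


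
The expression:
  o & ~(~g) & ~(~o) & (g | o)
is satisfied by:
  {g: True, o: True}


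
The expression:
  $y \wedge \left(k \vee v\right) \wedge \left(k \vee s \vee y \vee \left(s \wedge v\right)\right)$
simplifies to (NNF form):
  $y \wedge \left(k \vee v\right)$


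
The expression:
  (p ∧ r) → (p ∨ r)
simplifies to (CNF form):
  True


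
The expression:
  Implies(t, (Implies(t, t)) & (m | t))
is always true.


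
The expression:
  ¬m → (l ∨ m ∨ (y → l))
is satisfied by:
  {m: True, l: True, y: False}
  {m: True, l: False, y: False}
  {l: True, m: False, y: False}
  {m: False, l: False, y: False}
  {y: True, m: True, l: True}
  {y: True, m: True, l: False}
  {y: True, l: True, m: False}


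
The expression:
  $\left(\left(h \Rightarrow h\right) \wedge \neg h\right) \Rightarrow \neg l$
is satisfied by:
  {h: True, l: False}
  {l: False, h: False}
  {l: True, h: True}


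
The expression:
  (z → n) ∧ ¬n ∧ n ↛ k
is never true.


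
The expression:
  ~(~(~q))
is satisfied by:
  {q: False}


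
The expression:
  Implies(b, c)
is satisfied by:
  {c: True, b: False}
  {b: False, c: False}
  {b: True, c: True}


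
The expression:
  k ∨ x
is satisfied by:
  {x: True, k: True}
  {x: True, k: False}
  {k: True, x: False}


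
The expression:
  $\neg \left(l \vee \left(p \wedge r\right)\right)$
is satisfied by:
  {p: False, l: False, r: False}
  {r: True, p: False, l: False}
  {p: True, r: False, l: False}


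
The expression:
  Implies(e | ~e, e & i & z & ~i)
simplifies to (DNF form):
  False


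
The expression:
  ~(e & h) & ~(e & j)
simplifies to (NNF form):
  ~e | (~h & ~j)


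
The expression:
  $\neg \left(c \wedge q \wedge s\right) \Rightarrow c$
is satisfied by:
  {c: True}


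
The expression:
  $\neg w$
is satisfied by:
  {w: False}


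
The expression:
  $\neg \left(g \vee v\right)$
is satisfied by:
  {g: False, v: False}


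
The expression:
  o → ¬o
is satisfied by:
  {o: False}


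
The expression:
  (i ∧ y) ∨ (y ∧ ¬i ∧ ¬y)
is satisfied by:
  {i: True, y: True}


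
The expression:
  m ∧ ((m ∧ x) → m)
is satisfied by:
  {m: True}


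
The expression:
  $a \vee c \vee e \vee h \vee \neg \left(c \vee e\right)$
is always true.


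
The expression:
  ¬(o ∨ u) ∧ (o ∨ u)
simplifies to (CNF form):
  False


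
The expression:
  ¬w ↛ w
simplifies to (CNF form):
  True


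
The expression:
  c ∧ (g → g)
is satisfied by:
  {c: True}


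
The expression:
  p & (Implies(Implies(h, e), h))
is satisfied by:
  {h: True, p: True}


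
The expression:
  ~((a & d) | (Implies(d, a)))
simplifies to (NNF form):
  d & ~a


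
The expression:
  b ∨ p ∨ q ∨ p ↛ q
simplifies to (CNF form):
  b ∨ p ∨ q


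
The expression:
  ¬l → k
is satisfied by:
  {k: True, l: True}
  {k: True, l: False}
  {l: True, k: False}


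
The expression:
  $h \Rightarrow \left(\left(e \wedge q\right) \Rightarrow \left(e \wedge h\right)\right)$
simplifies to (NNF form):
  $\text{True}$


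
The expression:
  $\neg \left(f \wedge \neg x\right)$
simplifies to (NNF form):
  $x \vee \neg f$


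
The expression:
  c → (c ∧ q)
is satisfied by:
  {q: True, c: False}
  {c: False, q: False}
  {c: True, q: True}


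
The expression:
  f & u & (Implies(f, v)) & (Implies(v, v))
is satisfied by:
  {u: True, f: True, v: True}


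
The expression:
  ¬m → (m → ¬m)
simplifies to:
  True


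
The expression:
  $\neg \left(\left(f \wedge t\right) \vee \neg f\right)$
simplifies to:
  $f \wedge \neg t$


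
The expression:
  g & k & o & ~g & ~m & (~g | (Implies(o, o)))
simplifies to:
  False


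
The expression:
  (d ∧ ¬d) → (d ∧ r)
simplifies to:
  True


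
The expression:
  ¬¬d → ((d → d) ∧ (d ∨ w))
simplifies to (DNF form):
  True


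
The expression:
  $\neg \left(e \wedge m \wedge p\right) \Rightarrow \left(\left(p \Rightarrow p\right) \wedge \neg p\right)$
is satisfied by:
  {m: True, e: True, p: False}
  {m: True, e: False, p: False}
  {e: True, m: False, p: False}
  {m: False, e: False, p: False}
  {m: True, p: True, e: True}


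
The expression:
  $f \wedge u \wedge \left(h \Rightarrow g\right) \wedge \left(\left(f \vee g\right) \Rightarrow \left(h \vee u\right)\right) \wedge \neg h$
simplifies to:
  $f \wedge u \wedge \neg h$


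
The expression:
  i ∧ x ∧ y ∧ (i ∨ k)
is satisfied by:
  {i: True, x: True, y: True}


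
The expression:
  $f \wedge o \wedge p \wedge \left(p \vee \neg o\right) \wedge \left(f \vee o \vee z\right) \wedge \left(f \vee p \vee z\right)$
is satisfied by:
  {f: True, p: True, o: True}


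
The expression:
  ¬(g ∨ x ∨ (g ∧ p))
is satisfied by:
  {x: False, g: False}


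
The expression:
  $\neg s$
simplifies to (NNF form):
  $\neg s$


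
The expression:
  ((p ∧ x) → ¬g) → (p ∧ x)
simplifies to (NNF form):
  p ∧ x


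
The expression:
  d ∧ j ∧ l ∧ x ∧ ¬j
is never true.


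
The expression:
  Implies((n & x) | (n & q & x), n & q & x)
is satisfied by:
  {q: True, x: False, n: False}
  {x: False, n: False, q: False}
  {n: True, q: True, x: False}
  {n: True, x: False, q: False}
  {q: True, x: True, n: False}
  {x: True, q: False, n: False}
  {n: True, x: True, q: True}


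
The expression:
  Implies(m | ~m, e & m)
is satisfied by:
  {m: True, e: True}


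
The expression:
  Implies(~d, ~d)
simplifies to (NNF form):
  True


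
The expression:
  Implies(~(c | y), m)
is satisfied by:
  {y: True, m: True, c: True}
  {y: True, m: True, c: False}
  {y: True, c: True, m: False}
  {y: True, c: False, m: False}
  {m: True, c: True, y: False}
  {m: True, c: False, y: False}
  {c: True, m: False, y: False}


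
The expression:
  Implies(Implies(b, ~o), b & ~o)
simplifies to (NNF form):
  b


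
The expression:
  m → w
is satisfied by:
  {w: True, m: False}
  {m: False, w: False}
  {m: True, w: True}


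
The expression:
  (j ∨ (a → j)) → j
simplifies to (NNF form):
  a ∨ j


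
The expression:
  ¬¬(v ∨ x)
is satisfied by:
  {x: True, v: True}
  {x: True, v: False}
  {v: True, x: False}


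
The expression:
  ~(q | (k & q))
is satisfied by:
  {q: False}


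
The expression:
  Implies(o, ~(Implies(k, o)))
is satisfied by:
  {o: False}


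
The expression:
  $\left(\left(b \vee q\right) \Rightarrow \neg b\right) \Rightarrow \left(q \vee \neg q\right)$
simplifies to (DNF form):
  $\text{True}$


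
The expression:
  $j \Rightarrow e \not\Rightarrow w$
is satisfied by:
  {e: True, j: False, w: False}
  {e: False, j: False, w: False}
  {w: True, e: True, j: False}
  {w: True, e: False, j: False}
  {j: True, e: True, w: False}


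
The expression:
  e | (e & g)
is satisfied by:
  {e: True}


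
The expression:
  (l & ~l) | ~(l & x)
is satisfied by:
  {l: False, x: False}
  {x: True, l: False}
  {l: True, x: False}


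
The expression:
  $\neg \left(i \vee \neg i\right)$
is never true.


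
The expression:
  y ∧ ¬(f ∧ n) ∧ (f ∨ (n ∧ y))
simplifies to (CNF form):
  y ∧ (f ∨ n) ∧ (¬f ∨ ¬n)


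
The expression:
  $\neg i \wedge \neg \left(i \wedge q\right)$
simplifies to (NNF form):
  $\neg i$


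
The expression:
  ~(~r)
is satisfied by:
  {r: True}


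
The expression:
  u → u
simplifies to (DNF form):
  True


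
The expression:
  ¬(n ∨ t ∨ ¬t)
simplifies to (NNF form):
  False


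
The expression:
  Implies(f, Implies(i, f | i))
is always true.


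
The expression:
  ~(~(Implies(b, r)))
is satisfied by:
  {r: True, b: False}
  {b: False, r: False}
  {b: True, r: True}


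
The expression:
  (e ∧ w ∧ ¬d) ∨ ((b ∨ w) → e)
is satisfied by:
  {e: True, w: False, b: False}
  {b: True, e: True, w: False}
  {e: True, w: True, b: False}
  {b: True, e: True, w: True}
  {b: False, w: False, e: False}


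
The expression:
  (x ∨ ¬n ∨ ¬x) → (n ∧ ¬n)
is never true.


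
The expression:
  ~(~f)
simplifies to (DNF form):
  f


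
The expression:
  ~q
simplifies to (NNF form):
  ~q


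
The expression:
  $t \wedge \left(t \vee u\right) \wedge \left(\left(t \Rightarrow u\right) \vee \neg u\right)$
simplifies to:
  $t$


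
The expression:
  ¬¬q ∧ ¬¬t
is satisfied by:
  {t: True, q: True}


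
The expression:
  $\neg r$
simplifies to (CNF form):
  $\neg r$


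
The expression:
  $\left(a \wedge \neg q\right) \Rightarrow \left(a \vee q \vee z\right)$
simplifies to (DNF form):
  $\text{True}$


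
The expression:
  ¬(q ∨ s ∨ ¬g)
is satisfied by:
  {g: True, q: False, s: False}


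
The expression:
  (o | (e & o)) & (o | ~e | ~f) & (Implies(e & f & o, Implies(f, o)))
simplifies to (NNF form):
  o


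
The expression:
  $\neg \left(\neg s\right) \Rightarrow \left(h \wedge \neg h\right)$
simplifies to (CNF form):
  $\neg s$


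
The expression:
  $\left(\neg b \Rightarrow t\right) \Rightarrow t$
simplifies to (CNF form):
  $t \vee \neg b$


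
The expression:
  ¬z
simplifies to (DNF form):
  ¬z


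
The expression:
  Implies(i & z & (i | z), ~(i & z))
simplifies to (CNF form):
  ~i | ~z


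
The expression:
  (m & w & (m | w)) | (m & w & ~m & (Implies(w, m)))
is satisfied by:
  {m: True, w: True}


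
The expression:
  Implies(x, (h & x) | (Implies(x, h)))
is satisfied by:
  {h: True, x: False}
  {x: False, h: False}
  {x: True, h: True}


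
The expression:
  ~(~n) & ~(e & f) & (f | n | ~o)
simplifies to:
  n & (~e | ~f)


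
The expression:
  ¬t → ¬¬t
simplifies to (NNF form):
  t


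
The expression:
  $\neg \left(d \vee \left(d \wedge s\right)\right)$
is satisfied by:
  {d: False}


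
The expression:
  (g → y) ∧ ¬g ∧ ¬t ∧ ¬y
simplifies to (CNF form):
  ¬g ∧ ¬t ∧ ¬y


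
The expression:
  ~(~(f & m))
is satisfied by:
  {m: True, f: True}


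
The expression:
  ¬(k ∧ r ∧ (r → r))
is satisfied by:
  {k: False, r: False}
  {r: True, k: False}
  {k: True, r: False}


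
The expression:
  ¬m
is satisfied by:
  {m: False}


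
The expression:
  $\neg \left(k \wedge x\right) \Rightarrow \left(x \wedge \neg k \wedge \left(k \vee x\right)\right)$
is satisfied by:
  {x: True}


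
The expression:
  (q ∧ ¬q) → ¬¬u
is always true.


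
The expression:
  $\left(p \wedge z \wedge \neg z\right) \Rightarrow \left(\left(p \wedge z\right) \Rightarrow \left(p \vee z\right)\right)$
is always true.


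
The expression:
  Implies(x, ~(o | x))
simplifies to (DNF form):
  ~x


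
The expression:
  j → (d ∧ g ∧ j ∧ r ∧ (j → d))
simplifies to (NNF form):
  (d ∧ g ∧ r) ∨ ¬j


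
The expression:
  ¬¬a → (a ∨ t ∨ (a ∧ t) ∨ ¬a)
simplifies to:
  True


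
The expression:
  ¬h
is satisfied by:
  {h: False}


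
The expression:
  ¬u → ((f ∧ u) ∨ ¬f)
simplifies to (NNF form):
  u ∨ ¬f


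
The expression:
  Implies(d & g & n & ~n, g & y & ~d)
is always true.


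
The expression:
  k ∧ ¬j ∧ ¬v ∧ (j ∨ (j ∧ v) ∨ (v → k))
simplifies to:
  k ∧ ¬j ∧ ¬v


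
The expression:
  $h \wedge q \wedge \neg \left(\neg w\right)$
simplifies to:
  $h \wedge q \wedge w$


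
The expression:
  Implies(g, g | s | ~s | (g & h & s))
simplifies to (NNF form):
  True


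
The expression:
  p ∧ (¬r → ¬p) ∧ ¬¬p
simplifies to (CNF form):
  p ∧ r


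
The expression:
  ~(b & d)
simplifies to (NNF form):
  ~b | ~d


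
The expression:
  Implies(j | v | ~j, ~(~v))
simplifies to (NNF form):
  v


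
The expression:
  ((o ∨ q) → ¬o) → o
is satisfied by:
  {o: True}


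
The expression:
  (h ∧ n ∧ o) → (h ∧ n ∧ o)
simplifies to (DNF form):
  True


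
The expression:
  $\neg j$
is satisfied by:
  {j: False}


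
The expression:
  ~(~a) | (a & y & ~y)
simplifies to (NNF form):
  a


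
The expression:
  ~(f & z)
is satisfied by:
  {z: False, f: False}
  {f: True, z: False}
  {z: True, f: False}


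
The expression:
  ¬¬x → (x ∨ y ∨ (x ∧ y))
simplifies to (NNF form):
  True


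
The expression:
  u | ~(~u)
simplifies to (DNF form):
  u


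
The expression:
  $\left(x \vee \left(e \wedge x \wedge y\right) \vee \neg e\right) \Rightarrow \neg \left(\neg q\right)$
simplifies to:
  $q \vee \left(e \wedge \neg x\right)$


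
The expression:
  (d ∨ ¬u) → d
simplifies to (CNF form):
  d ∨ u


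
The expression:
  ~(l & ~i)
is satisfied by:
  {i: True, l: False}
  {l: False, i: False}
  {l: True, i: True}


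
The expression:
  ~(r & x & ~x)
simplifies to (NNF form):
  True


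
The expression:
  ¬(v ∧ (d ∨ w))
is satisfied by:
  {d: False, v: False, w: False}
  {w: True, d: False, v: False}
  {d: True, w: False, v: False}
  {w: True, d: True, v: False}
  {v: True, w: False, d: False}


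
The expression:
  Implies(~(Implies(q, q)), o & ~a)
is always true.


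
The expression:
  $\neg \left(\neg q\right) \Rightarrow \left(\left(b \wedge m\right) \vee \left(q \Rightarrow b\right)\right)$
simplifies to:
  $b \vee \neg q$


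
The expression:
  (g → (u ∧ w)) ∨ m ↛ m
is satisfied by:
  {u: True, w: True, g: False}
  {u: True, w: False, g: False}
  {w: True, u: False, g: False}
  {u: False, w: False, g: False}
  {u: True, g: True, w: True}


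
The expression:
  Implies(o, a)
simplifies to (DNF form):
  a | ~o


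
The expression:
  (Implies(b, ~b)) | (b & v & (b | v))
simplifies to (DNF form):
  v | ~b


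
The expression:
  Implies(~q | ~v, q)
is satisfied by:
  {q: True}


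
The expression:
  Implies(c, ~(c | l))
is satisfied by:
  {c: False}


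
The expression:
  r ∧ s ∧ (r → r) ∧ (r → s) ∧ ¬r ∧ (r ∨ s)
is never true.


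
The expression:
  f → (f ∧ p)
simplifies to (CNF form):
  p ∨ ¬f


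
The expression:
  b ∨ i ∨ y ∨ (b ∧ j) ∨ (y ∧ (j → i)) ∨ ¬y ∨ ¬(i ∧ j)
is always true.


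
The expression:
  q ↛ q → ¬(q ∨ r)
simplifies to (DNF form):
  True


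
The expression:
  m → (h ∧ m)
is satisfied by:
  {h: True, m: False}
  {m: False, h: False}
  {m: True, h: True}


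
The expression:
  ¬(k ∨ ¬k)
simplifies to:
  False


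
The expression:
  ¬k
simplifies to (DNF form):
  ¬k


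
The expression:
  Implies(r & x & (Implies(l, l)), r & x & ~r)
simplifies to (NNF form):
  ~r | ~x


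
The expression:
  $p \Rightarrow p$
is always true.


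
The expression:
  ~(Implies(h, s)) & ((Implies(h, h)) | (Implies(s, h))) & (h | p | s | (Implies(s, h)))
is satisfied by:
  {h: True, s: False}


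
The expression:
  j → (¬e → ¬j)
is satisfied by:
  {e: True, j: False}
  {j: False, e: False}
  {j: True, e: True}


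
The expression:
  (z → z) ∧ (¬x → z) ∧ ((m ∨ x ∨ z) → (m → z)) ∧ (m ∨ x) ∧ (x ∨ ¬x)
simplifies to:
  (m ∧ z) ∨ (x ∧ ¬m)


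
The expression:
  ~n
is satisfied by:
  {n: False}


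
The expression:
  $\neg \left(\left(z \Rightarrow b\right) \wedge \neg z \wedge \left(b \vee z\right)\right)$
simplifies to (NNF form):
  $z \vee \neg b$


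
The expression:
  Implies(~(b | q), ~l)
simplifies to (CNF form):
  b | q | ~l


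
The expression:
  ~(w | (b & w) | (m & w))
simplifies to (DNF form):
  ~w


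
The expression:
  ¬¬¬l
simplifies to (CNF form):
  ¬l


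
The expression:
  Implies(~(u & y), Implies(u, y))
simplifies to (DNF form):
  y | ~u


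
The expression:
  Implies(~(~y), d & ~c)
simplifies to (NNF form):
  ~y | (d & ~c)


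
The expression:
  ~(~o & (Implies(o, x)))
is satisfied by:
  {o: True}


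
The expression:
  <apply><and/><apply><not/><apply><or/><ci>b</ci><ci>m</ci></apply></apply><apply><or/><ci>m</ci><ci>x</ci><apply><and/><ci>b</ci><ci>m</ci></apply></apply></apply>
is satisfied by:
  {x: True, b: False, m: False}


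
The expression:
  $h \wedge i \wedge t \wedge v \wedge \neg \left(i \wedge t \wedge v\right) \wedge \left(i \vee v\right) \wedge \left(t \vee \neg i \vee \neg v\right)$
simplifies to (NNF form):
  $\text{False}$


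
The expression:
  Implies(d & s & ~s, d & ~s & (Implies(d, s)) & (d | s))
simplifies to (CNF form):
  True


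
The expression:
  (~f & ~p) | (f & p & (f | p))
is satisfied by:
  {p: False, f: False}
  {f: True, p: True}


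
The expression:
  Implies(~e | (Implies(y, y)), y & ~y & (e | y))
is never true.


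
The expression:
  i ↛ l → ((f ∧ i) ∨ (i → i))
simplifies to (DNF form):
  True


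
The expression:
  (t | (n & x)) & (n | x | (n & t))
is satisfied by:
  {x: True, t: True, n: True}
  {x: True, t: True, n: False}
  {x: True, n: True, t: False}
  {t: True, n: True, x: False}


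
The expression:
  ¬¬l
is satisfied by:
  {l: True}


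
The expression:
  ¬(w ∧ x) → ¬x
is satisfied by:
  {w: True, x: False}
  {x: False, w: False}
  {x: True, w: True}


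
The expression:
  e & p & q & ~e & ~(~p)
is never true.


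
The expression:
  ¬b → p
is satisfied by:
  {b: True, p: True}
  {b: True, p: False}
  {p: True, b: False}


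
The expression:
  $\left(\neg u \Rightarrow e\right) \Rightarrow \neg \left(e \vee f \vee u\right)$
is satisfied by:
  {u: False, e: False}


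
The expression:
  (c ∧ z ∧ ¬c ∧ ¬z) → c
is always true.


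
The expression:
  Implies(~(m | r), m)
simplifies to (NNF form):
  m | r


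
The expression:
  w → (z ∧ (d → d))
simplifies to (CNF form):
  z ∨ ¬w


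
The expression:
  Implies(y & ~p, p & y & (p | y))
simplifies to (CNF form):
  p | ~y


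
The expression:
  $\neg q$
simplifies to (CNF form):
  $\neg q$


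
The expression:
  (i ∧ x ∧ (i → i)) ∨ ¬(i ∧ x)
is always true.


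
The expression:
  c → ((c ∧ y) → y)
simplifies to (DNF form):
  True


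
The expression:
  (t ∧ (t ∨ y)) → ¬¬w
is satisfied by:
  {w: True, t: False}
  {t: False, w: False}
  {t: True, w: True}


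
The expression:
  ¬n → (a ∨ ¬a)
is always true.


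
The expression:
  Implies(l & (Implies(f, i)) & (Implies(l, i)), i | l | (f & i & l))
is always true.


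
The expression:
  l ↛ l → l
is always true.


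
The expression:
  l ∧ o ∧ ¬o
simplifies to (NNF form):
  False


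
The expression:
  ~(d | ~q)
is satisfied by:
  {q: True, d: False}
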